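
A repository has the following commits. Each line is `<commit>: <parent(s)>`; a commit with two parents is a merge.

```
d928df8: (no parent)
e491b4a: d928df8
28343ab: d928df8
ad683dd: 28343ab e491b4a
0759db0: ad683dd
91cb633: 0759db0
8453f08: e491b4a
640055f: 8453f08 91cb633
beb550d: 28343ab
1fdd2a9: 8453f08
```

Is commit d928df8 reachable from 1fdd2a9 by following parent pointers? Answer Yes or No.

Yes

Ancestors of 1fdd2a9 (commits reachable by following parents): {1fdd2a9, 8453f08, d928df8, e491b4a}.
d928df8 is in that set, so it is an ancestor of 1fdd2a9.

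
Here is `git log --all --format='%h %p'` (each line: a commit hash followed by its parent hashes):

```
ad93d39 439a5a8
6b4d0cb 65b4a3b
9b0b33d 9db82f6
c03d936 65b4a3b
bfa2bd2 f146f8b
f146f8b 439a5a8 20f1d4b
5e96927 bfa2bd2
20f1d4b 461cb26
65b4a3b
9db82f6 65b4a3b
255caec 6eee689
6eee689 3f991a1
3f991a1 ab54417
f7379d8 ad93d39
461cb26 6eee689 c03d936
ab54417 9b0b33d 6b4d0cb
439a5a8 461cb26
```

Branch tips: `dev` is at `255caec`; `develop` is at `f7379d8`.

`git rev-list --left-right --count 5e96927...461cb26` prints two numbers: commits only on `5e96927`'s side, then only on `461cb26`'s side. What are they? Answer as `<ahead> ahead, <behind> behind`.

5 ahead, 0 behind

Reachable from 5e96927: {20f1d4b, 3f991a1, 439a5a8, 461cb26, 5e96927, 65b4a3b, 6b4d0cb, 6eee689, 9b0b33d, 9db82f6, ab54417, bfa2bd2, c03d936, f146f8b}.
Reachable from 461cb26: {3f991a1, 461cb26, 65b4a3b, 6b4d0cb, 6eee689, 9b0b33d, 9db82f6, ab54417, c03d936}.
Only in 5e96927's history (ahead): {20f1d4b, 439a5a8, 5e96927, bfa2bd2, f146f8b} — 5.
Only in 461cb26's history (behind): {} — 0.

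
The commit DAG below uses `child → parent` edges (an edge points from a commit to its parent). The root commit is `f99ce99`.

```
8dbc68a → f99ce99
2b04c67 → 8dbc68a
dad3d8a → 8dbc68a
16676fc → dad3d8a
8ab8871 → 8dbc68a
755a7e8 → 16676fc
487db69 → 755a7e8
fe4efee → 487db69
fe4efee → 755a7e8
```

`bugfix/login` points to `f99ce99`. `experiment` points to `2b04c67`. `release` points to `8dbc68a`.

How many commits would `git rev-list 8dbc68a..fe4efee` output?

5

Reachable from fe4efee: {16676fc, 487db69, 755a7e8, 8dbc68a, dad3d8a, f99ce99, fe4efee}.
Reachable from 8dbc68a: {8dbc68a, f99ce99}.
In fe4efee's history but not 8dbc68a's: {16676fc, 487db69, 755a7e8, dad3d8a, fe4efee} — 5 commits.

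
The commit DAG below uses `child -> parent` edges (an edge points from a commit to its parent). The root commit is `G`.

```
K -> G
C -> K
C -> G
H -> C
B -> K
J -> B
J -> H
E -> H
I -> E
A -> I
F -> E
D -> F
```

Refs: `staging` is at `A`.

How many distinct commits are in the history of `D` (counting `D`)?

Walking parent pointers from D: reachable set = {C, D, E, F, G, H, K}.
That is 7 commits.

7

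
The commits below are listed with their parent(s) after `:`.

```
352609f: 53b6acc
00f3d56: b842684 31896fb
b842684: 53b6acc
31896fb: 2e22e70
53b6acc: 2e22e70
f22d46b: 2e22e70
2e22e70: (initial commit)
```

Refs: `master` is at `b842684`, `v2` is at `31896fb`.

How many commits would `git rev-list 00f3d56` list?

5

Walking parent pointers from 00f3d56: reachable set = {00f3d56, 2e22e70, 31896fb, 53b6acc, b842684}.
That is 5 commits.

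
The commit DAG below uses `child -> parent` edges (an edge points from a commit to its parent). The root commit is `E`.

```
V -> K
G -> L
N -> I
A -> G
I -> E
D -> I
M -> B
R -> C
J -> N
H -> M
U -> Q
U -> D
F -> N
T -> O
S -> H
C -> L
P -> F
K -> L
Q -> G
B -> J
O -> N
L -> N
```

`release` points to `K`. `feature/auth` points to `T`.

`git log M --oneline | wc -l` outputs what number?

6

Walking parent pointers from M: reachable set = {B, E, I, J, M, N}.
That is 6 commits.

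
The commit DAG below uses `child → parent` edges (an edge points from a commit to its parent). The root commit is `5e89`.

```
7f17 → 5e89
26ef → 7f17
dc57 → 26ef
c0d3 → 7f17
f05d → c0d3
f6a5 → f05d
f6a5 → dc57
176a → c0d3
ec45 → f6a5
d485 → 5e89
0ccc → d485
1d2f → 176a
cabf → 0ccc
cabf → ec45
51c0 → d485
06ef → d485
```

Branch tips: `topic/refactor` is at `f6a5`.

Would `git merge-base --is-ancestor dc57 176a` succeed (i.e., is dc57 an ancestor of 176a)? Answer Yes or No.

Ancestors of 176a: {176a, 5e89, 7f17, c0d3}.
dc57 is not in that set, so it is not an ancestor of 176a.

No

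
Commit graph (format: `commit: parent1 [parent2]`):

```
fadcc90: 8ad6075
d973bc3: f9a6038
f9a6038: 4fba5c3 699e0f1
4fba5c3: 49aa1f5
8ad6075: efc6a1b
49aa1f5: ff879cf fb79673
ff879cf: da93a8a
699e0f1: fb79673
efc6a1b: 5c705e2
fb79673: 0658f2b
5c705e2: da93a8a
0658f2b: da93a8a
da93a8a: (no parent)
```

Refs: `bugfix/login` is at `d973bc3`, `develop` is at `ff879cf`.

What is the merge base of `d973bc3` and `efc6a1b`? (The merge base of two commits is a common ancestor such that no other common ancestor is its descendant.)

Ancestors of d973bc3: {0658f2b, 49aa1f5, 4fba5c3, 699e0f1, d973bc3, da93a8a, f9a6038, fb79673, ff879cf}.
Ancestors of efc6a1b: {5c705e2, da93a8a, efc6a1b}.
Common ancestors: {da93a8a}.
The only common ancestor is da93a8a, so it is the merge base.

da93a8a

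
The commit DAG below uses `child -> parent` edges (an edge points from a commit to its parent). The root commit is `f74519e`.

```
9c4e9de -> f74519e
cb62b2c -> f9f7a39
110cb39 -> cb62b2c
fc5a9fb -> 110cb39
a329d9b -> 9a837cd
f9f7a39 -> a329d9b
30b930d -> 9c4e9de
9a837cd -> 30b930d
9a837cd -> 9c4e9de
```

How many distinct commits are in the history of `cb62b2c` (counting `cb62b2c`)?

7

Walking parent pointers from cb62b2c: reachable set = {30b930d, 9a837cd, 9c4e9de, a329d9b, cb62b2c, f74519e, f9f7a39}.
That is 7 commits.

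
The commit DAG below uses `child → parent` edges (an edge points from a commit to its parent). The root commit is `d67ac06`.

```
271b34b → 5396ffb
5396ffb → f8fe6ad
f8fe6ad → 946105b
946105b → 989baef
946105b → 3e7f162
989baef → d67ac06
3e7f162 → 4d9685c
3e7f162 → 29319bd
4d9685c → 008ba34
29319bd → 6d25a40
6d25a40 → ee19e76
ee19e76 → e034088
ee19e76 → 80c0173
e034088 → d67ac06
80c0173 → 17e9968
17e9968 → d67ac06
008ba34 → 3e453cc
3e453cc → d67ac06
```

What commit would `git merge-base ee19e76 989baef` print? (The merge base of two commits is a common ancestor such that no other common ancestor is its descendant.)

d67ac06

Ancestors of ee19e76: {17e9968, 80c0173, d67ac06, e034088, ee19e76}.
Ancestors of 989baef: {989baef, d67ac06}.
Common ancestors: {d67ac06}.
The only common ancestor is d67ac06, so it is the merge base.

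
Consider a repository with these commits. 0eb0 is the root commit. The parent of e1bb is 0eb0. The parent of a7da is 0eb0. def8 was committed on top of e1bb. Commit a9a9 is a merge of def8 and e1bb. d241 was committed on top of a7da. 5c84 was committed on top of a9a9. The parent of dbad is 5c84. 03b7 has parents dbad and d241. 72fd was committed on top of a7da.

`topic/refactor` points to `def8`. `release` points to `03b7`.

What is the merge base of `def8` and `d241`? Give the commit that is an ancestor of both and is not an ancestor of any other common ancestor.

Ancestors of def8: {0eb0, def8, e1bb}.
Ancestors of d241: {0eb0, a7da, d241}.
Common ancestors: {0eb0}.
The only common ancestor is 0eb0, so it is the merge base.

0eb0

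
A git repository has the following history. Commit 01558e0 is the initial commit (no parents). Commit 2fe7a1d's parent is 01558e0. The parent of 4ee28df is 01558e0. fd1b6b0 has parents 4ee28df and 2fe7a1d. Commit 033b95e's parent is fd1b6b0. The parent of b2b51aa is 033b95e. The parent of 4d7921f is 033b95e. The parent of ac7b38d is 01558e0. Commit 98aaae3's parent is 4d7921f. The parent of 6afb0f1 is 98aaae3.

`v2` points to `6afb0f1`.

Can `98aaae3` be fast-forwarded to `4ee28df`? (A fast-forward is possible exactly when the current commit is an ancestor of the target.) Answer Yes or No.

No

A fast-forward from 98aaae3 to 4ee28df is possible iff 98aaae3 is an ancestor of 4ee28df.
Ancestors of 4ee28df: {01558e0, 4ee28df}.
98aaae3 is not among them, so fast-forward is not possible.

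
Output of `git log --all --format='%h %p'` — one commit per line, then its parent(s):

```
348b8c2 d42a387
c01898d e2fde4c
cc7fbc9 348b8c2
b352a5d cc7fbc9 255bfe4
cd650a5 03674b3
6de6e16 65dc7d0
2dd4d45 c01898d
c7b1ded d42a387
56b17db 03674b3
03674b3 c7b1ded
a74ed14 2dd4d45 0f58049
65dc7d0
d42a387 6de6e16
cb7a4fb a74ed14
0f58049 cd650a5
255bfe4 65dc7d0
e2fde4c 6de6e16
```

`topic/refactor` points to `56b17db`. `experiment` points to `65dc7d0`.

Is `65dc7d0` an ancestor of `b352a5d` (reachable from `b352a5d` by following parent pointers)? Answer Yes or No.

Ancestors of b352a5d (commits reachable by following parents): {255bfe4, 348b8c2, 65dc7d0, 6de6e16, b352a5d, cc7fbc9, d42a387}.
65dc7d0 is in that set, so it is an ancestor of b352a5d.

Yes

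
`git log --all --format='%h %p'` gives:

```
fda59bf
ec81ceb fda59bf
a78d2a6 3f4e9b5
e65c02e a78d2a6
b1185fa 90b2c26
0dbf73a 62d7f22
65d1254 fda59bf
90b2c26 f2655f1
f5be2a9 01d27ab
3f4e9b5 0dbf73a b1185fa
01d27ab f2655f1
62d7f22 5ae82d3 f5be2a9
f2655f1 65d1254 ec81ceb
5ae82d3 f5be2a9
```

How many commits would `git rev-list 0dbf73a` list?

9

Walking parent pointers from 0dbf73a: reachable set = {01d27ab, 0dbf73a, 5ae82d3, 62d7f22, 65d1254, ec81ceb, f2655f1, f5be2a9, fda59bf}.
That is 9 commits.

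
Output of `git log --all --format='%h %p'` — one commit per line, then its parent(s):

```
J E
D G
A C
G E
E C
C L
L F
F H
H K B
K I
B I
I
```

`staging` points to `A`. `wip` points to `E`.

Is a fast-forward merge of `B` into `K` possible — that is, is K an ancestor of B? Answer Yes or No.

A fast-forward from K to B is possible iff K is an ancestor of B.
Ancestors of B: {B, I}.
K is not among them, so fast-forward is not possible.

No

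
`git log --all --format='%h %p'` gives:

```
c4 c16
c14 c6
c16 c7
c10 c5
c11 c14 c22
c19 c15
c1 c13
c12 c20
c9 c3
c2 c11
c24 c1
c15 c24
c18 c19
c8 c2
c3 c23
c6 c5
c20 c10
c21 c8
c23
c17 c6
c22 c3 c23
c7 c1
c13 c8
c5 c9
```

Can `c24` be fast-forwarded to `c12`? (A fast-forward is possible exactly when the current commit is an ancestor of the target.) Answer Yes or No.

No

A fast-forward from c24 to c12 is possible iff c24 is an ancestor of c12.
Ancestors of c12: {c10, c12, c20, c23, c3, c5, c9}.
c24 is not among them, so fast-forward is not possible.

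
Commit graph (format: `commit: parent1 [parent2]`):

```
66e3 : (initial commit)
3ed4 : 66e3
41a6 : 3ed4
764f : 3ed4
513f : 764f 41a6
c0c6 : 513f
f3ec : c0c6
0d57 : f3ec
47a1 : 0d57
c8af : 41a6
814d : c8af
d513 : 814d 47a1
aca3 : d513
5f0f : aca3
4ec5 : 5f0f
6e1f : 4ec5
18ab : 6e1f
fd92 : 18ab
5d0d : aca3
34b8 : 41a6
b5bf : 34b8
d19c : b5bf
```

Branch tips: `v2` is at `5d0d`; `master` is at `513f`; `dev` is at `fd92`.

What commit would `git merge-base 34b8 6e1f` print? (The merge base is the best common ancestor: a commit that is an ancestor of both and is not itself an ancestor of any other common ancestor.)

41a6

Ancestors of 34b8: {34b8, 3ed4, 41a6, 66e3}.
Ancestors of 6e1f: {0d57, 3ed4, 41a6, 47a1, 4ec5, 513f, 5f0f, 66e3, 6e1f, 764f, 814d, aca3, c0c6, c8af, d513, f3ec}.
Common ancestors: {3ed4, 41a6, 66e3}.
Among these, 41a6 is not an ancestor of any other common ancestor — it is the merge base.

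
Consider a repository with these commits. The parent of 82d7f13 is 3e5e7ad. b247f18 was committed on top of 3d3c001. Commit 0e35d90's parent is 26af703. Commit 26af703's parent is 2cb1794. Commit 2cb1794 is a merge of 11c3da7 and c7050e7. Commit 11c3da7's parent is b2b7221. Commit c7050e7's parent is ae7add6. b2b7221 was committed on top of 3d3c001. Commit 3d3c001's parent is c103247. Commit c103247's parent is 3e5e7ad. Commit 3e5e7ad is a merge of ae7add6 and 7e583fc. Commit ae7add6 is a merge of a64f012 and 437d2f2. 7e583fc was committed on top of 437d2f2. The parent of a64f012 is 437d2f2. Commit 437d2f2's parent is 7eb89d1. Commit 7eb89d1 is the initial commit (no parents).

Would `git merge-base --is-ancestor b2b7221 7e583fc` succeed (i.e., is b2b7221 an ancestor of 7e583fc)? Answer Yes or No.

No

Ancestors of 7e583fc: {437d2f2, 7e583fc, 7eb89d1}.
b2b7221 is not in that set, so it is not an ancestor of 7e583fc.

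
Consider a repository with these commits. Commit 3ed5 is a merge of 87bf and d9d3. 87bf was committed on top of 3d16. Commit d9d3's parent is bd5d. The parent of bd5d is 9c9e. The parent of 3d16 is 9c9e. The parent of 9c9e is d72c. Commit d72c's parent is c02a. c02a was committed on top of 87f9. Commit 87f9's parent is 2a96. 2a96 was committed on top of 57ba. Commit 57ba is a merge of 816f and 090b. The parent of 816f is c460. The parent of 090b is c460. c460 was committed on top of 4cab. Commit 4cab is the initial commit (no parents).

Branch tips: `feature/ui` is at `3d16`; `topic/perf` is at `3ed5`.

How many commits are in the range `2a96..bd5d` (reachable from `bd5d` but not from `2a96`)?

5

Reachable from bd5d: {090b, 2a96, 4cab, 57ba, 816f, 87f9, 9c9e, bd5d, c02a, c460, d72c}.
Reachable from 2a96: {090b, 2a96, 4cab, 57ba, 816f, c460}.
In bd5d's history but not 2a96's: {87f9, 9c9e, bd5d, c02a, d72c} — 5 commits.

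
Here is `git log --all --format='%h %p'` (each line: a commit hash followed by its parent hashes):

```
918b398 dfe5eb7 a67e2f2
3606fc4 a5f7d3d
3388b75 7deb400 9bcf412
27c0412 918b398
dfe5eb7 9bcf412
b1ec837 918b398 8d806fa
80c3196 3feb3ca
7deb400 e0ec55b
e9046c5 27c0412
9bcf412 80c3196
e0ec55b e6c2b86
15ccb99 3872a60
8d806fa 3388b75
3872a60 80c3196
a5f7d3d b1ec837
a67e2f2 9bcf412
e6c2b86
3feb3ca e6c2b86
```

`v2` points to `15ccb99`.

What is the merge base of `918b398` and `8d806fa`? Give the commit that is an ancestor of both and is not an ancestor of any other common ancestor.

Ancestors of 918b398: {3feb3ca, 80c3196, 918b398, 9bcf412, a67e2f2, dfe5eb7, e6c2b86}.
Ancestors of 8d806fa: {3388b75, 3feb3ca, 7deb400, 80c3196, 8d806fa, 9bcf412, e0ec55b, e6c2b86}.
Common ancestors: {3feb3ca, 80c3196, 9bcf412, e6c2b86}.
Among these, 9bcf412 is not an ancestor of any other common ancestor — it is the merge base.

9bcf412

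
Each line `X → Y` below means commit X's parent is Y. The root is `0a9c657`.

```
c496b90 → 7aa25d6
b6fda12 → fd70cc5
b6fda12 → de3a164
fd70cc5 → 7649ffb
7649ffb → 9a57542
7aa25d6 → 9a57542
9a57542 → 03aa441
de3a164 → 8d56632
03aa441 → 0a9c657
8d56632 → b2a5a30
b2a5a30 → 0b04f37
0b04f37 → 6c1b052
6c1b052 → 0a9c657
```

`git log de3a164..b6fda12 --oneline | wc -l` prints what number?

Reachable from b6fda12: {03aa441, 0a9c657, 0b04f37, 6c1b052, 7649ffb, 8d56632, 9a57542, b2a5a30, b6fda12, de3a164, fd70cc5}.
Reachable from de3a164: {0a9c657, 0b04f37, 6c1b052, 8d56632, b2a5a30, de3a164}.
In b6fda12's history but not de3a164's: {03aa441, 7649ffb, 9a57542, b6fda12, fd70cc5} — 5 commits.

5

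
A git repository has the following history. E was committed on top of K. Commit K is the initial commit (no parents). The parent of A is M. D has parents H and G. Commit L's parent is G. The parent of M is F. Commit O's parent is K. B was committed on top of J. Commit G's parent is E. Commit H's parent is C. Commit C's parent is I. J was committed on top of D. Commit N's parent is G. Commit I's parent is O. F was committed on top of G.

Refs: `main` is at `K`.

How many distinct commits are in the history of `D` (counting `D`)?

Walking parent pointers from D: reachable set = {C, D, E, G, H, I, K, O}.
That is 8 commits.

8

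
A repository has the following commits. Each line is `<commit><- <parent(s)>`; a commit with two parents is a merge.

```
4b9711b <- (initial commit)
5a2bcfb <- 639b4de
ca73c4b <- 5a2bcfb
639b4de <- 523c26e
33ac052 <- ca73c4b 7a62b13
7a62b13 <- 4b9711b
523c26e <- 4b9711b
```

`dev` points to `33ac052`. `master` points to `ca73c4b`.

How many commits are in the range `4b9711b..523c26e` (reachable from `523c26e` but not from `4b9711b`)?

1

Reachable from 523c26e: {4b9711b, 523c26e}.
Reachable from 4b9711b: {4b9711b}.
In 523c26e's history but not 4b9711b's: {523c26e} — 1 commit.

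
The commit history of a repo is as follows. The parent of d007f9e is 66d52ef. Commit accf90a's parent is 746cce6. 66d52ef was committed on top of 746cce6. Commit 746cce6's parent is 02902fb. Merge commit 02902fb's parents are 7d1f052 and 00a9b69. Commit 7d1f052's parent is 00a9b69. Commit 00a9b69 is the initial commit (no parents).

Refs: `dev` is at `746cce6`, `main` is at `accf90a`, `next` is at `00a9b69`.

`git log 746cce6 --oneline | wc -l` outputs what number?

Walking parent pointers from 746cce6: reachable set = {00a9b69, 02902fb, 746cce6, 7d1f052}.
That is 4 commits.

4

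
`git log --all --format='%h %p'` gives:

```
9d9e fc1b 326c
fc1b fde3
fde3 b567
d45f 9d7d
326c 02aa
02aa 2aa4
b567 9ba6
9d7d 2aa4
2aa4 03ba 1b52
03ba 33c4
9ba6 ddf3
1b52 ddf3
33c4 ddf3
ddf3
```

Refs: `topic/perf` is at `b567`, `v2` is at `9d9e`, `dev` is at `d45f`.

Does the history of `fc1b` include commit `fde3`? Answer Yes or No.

Ancestors of fc1b (commits reachable by following parents): {9ba6, b567, ddf3, fc1b, fde3}.
fde3 is in that set, so it is an ancestor of fc1b.

Yes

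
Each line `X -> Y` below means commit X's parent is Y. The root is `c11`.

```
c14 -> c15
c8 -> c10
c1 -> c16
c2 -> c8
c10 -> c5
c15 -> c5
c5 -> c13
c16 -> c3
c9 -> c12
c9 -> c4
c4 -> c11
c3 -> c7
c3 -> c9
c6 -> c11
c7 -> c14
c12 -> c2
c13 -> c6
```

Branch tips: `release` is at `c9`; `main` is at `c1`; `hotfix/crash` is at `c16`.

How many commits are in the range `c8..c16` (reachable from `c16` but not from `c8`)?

9

Reachable from c16: {c10, c11, c12, c13, c14, c15, c16, c2, c3, c4, c5, c6, c7, c8, c9}.
Reachable from c8: {c10, c11, c13, c5, c6, c8}.
In c16's history but not c8's: {c12, c14, c15, c16, c2, c3, c4, c7, c9} — 9 commits.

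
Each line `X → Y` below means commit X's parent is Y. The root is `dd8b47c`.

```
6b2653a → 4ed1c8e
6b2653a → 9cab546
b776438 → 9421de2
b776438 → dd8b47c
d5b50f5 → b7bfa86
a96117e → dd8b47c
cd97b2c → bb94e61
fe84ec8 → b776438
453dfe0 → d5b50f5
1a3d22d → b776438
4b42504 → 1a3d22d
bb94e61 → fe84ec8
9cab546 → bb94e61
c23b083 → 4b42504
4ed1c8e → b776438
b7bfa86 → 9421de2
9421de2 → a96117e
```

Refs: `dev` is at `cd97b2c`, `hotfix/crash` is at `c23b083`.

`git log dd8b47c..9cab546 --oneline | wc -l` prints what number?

6

Reachable from 9cab546: {9421de2, 9cab546, a96117e, b776438, bb94e61, dd8b47c, fe84ec8}.
Reachable from dd8b47c: {dd8b47c}.
In 9cab546's history but not dd8b47c's: {9421de2, 9cab546, a96117e, b776438, bb94e61, fe84ec8} — 6 commits.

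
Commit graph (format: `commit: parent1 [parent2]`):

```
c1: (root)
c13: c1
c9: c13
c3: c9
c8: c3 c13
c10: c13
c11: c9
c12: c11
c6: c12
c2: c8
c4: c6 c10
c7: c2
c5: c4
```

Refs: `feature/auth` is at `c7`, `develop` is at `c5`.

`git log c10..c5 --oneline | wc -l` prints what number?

6

Reachable from c5: {c1, c10, c11, c12, c13, c4, c5, c6, c9}.
Reachable from c10: {c1, c10, c13}.
In c5's history but not c10's: {c11, c12, c4, c5, c6, c9} — 6 commits.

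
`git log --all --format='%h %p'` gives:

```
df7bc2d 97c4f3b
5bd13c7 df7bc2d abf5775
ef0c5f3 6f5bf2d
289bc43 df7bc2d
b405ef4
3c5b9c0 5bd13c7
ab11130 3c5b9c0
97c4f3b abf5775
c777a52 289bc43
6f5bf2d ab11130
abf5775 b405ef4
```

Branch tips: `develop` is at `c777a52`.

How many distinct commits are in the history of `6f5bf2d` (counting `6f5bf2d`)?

8

Walking parent pointers from 6f5bf2d: reachable set = {3c5b9c0, 5bd13c7, 6f5bf2d, 97c4f3b, ab11130, abf5775, b405ef4, df7bc2d}.
That is 8 commits.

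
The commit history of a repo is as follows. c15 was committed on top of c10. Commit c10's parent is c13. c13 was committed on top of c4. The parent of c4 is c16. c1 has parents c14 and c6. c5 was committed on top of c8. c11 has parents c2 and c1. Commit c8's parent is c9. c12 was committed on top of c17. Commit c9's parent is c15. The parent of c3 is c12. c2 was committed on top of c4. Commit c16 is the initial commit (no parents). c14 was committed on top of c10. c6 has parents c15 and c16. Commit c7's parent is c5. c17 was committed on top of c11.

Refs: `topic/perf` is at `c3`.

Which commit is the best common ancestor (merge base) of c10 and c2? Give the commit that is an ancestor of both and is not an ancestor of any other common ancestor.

Ancestors of c10: {c10, c13, c16, c4}.
Ancestors of c2: {c16, c2, c4}.
Common ancestors: {c16, c4}.
Among these, c4 is not an ancestor of any other common ancestor — it is the merge base.

c4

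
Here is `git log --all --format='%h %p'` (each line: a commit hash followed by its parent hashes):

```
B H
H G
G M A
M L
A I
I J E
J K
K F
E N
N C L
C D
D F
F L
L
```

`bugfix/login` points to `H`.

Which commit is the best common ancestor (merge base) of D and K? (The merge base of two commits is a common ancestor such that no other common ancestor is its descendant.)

Ancestors of D: {D, F, L}.
Ancestors of K: {F, K, L}.
Common ancestors: {F, L}.
Among these, F is not an ancestor of any other common ancestor — it is the merge base.

F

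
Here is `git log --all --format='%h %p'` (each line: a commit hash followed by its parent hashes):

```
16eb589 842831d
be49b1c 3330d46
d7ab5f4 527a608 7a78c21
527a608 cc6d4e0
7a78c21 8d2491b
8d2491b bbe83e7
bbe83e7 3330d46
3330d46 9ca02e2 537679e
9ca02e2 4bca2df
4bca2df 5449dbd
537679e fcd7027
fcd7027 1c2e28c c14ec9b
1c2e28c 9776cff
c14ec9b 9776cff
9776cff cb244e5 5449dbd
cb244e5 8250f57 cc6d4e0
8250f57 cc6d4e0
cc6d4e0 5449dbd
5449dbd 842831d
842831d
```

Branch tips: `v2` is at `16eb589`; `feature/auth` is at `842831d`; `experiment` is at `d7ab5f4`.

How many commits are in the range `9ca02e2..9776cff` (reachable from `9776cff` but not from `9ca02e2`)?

4

Reachable from 9776cff: {5449dbd, 8250f57, 842831d, 9776cff, cb244e5, cc6d4e0}.
Reachable from 9ca02e2: {4bca2df, 5449dbd, 842831d, 9ca02e2}.
In 9776cff's history but not 9ca02e2's: {8250f57, 9776cff, cb244e5, cc6d4e0} — 4 commits.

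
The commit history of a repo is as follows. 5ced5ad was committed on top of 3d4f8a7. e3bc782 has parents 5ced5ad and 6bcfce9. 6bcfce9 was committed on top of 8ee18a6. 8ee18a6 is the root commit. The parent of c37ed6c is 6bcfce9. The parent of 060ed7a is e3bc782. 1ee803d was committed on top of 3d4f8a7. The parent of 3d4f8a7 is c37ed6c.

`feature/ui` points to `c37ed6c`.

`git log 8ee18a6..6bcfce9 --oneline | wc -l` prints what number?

Reachable from 6bcfce9: {6bcfce9, 8ee18a6}.
Reachable from 8ee18a6: {8ee18a6}.
In 6bcfce9's history but not 8ee18a6's: {6bcfce9} — 1 commit.

1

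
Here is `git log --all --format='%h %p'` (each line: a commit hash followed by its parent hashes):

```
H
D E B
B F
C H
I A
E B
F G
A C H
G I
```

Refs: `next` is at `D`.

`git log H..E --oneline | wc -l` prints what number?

Reachable from E: {A, B, C, E, F, G, H, I}.
Reachable from H: {H}.
In E's history but not H's: {A, B, C, E, F, G, I} — 7 commits.

7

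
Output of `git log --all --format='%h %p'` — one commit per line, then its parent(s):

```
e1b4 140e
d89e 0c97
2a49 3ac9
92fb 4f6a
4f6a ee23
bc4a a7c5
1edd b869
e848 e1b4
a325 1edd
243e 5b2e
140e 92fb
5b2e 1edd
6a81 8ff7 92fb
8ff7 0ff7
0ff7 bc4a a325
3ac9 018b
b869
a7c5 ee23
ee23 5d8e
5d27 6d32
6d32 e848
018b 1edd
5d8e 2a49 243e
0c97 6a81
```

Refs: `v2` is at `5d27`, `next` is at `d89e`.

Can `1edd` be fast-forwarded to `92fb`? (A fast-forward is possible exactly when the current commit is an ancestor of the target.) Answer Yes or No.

A fast-forward from 1edd to 92fb is possible iff 1edd is an ancestor of 92fb.
Ancestors of 92fb: {018b, 1edd, 243e, 2a49, 3ac9, 4f6a, 5b2e, 5d8e, 92fb, b869, ee23}.
1edd is among them, so fast-forward is possible.

Yes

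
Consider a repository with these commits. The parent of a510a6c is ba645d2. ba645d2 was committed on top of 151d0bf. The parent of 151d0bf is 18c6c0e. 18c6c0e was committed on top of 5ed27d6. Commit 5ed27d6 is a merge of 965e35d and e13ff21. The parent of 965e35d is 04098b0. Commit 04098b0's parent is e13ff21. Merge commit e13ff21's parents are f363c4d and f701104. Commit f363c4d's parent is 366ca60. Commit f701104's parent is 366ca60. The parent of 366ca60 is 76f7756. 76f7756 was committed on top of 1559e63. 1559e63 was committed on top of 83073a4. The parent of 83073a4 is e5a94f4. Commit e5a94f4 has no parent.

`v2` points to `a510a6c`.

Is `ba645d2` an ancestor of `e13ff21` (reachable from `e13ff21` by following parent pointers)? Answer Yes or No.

No

Ancestors of e13ff21: {1559e63, 366ca60, 76f7756, 83073a4, e13ff21, e5a94f4, f363c4d, f701104}.
ba645d2 is not in that set, so it is not an ancestor of e13ff21.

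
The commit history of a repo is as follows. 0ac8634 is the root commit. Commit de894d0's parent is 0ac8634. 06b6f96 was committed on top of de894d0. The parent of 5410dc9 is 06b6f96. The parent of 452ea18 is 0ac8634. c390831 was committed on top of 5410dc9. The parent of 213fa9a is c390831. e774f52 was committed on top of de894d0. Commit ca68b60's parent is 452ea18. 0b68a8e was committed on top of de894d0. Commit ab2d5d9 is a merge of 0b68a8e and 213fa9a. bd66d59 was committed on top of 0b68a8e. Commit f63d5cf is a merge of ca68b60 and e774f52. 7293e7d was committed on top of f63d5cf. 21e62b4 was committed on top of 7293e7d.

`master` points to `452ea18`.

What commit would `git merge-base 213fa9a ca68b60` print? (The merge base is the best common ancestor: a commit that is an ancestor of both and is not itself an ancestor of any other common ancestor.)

Ancestors of 213fa9a: {06b6f96, 0ac8634, 213fa9a, 5410dc9, c390831, de894d0}.
Ancestors of ca68b60: {0ac8634, 452ea18, ca68b60}.
Common ancestors: {0ac8634}.
The only common ancestor is 0ac8634, so it is the merge base.

0ac8634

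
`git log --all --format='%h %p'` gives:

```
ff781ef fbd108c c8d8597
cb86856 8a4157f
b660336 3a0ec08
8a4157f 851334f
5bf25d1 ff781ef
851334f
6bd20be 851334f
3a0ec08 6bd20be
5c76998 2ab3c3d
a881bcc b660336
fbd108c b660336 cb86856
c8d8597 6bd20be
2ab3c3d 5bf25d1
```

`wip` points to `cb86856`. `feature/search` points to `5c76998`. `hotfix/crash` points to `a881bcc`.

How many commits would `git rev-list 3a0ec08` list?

3

Walking parent pointers from 3a0ec08: reachable set = {3a0ec08, 6bd20be, 851334f}.
That is 3 commits.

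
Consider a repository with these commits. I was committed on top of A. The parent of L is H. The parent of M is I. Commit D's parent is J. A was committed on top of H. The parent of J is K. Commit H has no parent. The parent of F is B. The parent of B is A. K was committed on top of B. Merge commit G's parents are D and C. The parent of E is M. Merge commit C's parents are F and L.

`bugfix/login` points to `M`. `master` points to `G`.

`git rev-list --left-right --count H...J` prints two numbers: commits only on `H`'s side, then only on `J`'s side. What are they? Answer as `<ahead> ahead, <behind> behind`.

Reachable from H: {H}.
Reachable from J: {A, B, H, J, K}.
Only in H's history (ahead): {} — 0.
Only in J's history (behind): {A, B, J, K} — 4.

0 ahead, 4 behind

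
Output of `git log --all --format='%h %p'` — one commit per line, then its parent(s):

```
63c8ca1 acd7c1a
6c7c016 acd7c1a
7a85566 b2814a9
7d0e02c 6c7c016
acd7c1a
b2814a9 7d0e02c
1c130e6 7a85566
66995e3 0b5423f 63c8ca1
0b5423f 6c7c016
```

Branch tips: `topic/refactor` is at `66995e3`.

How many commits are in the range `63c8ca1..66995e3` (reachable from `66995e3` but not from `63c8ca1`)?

Reachable from 66995e3: {0b5423f, 63c8ca1, 66995e3, 6c7c016, acd7c1a}.
Reachable from 63c8ca1: {63c8ca1, acd7c1a}.
In 66995e3's history but not 63c8ca1's: {0b5423f, 66995e3, 6c7c016} — 3 commits.

3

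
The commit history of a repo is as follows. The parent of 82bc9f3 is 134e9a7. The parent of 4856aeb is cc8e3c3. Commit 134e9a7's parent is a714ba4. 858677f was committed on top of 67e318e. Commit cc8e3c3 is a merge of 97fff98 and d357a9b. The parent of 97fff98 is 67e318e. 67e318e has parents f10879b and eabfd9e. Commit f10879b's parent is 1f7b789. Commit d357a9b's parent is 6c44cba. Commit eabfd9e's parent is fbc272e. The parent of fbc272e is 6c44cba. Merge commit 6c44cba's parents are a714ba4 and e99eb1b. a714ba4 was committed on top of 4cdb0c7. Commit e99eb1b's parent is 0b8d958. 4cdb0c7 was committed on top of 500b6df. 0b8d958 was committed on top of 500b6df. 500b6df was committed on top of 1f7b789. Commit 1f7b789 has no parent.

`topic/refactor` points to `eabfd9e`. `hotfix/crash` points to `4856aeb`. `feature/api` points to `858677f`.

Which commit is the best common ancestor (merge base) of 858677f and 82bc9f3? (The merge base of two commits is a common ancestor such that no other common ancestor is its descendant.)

Ancestors of 858677f: {0b8d958, 1f7b789, 4cdb0c7, 500b6df, 67e318e, 6c44cba, 858677f, a714ba4, e99eb1b, eabfd9e, f10879b, fbc272e}.
Ancestors of 82bc9f3: {134e9a7, 1f7b789, 4cdb0c7, 500b6df, 82bc9f3, a714ba4}.
Common ancestors: {1f7b789, 4cdb0c7, 500b6df, a714ba4}.
Among these, a714ba4 is not an ancestor of any other common ancestor — it is the merge base.

a714ba4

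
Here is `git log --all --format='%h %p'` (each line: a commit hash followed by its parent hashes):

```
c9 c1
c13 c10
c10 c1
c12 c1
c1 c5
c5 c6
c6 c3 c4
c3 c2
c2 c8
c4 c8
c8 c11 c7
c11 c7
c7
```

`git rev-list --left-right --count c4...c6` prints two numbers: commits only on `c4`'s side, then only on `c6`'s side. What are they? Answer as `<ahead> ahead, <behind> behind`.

Reachable from c4: {c11, c4, c7, c8}.
Reachable from c6: {c11, c2, c3, c4, c6, c7, c8}.
Only in c4's history (ahead): {} — 0.
Only in c6's history (behind): {c2, c3, c6} — 3.

0 ahead, 3 behind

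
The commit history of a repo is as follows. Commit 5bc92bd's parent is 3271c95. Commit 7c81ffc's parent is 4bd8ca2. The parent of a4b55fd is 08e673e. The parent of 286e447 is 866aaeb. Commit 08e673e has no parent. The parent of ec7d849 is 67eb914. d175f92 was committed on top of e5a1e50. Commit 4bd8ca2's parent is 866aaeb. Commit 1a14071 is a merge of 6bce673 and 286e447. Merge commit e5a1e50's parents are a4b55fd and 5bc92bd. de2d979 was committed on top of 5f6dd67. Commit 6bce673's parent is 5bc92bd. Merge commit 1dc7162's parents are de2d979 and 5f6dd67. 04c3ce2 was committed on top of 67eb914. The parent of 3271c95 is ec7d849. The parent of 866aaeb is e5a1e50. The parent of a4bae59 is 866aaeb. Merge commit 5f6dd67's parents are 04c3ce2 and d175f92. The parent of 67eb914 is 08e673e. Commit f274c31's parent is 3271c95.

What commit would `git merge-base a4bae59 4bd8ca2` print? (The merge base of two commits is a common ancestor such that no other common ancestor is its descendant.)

Ancestors of a4bae59: {08e673e, 3271c95, 5bc92bd, 67eb914, 866aaeb, a4b55fd, a4bae59, e5a1e50, ec7d849}.
Ancestors of 4bd8ca2: {08e673e, 3271c95, 4bd8ca2, 5bc92bd, 67eb914, 866aaeb, a4b55fd, e5a1e50, ec7d849}.
Common ancestors: {08e673e, 3271c95, 5bc92bd, 67eb914, 866aaeb, a4b55fd, e5a1e50, ec7d849}.
Among these, 866aaeb is not an ancestor of any other common ancestor — it is the merge base.

866aaeb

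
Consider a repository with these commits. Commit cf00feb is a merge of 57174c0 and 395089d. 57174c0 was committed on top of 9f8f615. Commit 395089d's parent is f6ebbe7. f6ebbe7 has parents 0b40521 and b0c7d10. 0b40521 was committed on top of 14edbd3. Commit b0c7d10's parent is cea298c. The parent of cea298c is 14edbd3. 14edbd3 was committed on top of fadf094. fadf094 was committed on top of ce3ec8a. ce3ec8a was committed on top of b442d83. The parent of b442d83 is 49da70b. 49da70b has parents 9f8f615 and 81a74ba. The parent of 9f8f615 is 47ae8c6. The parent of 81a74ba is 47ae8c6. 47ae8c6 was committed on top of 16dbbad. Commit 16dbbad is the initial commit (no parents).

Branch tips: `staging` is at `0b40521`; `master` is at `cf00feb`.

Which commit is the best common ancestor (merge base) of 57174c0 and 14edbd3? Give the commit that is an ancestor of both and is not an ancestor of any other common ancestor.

9f8f615

Ancestors of 57174c0: {16dbbad, 47ae8c6, 57174c0, 9f8f615}.
Ancestors of 14edbd3: {14edbd3, 16dbbad, 47ae8c6, 49da70b, 81a74ba, 9f8f615, b442d83, ce3ec8a, fadf094}.
Common ancestors: {16dbbad, 47ae8c6, 9f8f615}.
Among these, 9f8f615 is not an ancestor of any other common ancestor — it is the merge base.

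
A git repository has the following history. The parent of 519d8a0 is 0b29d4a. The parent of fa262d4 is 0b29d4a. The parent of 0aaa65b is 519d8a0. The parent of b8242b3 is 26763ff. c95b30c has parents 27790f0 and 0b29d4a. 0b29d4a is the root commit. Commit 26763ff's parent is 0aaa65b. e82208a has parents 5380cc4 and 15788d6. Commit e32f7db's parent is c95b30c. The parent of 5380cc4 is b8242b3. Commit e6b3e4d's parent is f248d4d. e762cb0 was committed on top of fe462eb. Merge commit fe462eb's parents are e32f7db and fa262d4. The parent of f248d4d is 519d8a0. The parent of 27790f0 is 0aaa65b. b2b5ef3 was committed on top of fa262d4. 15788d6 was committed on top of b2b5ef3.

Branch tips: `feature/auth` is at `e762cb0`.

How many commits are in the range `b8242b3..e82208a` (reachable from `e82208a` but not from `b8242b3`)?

5

Reachable from e82208a: {0aaa65b, 0b29d4a, 15788d6, 26763ff, 519d8a0, 5380cc4, b2b5ef3, b8242b3, e82208a, fa262d4}.
Reachable from b8242b3: {0aaa65b, 0b29d4a, 26763ff, 519d8a0, b8242b3}.
In e82208a's history but not b8242b3's: {15788d6, 5380cc4, b2b5ef3, e82208a, fa262d4} — 5 commits.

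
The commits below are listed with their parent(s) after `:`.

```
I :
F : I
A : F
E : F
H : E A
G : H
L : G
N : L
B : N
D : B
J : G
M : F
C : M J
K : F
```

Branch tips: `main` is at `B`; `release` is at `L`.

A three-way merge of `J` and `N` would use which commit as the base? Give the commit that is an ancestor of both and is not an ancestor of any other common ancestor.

Ancestors of J: {A, E, F, G, H, I, J}.
Ancestors of N: {A, E, F, G, H, I, L, N}.
Common ancestors: {A, E, F, G, H, I}.
Among these, G is not an ancestor of any other common ancestor — it is the merge base.

G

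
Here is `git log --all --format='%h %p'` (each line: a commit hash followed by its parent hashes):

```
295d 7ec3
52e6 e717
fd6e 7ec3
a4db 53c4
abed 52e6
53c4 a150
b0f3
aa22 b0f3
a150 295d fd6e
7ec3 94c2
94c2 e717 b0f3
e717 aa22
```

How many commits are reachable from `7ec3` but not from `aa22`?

Reachable from 7ec3: {7ec3, 94c2, aa22, b0f3, e717}.
Reachable from aa22: {aa22, b0f3}.
In 7ec3's history but not aa22's: {7ec3, 94c2, e717} — 3 commits.

3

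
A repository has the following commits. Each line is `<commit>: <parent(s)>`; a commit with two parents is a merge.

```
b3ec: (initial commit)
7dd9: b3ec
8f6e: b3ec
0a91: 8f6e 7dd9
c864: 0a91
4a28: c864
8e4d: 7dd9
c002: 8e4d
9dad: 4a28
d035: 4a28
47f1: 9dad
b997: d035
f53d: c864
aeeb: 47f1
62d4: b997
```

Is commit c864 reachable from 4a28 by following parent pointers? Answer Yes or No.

Yes

Ancestors of 4a28 (commits reachable by following parents): {0a91, 4a28, 7dd9, 8f6e, b3ec, c864}.
c864 is in that set, so it is an ancestor of 4a28.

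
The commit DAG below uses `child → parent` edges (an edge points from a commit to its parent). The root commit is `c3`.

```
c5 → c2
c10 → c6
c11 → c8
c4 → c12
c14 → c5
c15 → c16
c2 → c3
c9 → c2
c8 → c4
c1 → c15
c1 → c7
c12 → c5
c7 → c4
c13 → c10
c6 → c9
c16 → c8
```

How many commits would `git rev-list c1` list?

Walking parent pointers from c1: reachable set = {c1, c12, c15, c16, c2, c3, c4, c5, c7, c8}.
That is 10 commits.

10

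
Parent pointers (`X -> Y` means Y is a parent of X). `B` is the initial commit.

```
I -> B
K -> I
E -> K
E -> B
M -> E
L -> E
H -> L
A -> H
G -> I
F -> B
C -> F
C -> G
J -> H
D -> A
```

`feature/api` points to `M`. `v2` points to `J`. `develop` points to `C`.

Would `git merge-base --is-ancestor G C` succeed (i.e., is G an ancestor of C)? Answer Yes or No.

Ancestors of C (commits reachable by following parents): {B, C, F, G, I}.
G is in that set, so it is an ancestor of C.

Yes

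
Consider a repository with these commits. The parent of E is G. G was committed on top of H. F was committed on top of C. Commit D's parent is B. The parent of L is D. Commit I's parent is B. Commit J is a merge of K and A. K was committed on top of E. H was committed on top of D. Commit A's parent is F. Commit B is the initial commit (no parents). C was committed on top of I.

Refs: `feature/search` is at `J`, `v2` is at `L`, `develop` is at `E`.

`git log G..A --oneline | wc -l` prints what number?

Reachable from A: {A, B, C, F, I}.
Reachable from G: {B, D, G, H}.
In A's history but not G's: {A, C, F, I} — 4 commits.

4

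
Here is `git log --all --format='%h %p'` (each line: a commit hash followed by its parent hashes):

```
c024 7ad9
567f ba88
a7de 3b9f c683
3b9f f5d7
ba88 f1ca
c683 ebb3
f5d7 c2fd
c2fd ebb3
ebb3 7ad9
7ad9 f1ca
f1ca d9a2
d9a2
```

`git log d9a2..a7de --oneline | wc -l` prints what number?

8

Reachable from a7de: {3b9f, 7ad9, a7de, c2fd, c683, d9a2, ebb3, f1ca, f5d7}.
Reachable from d9a2: {d9a2}.
In a7de's history but not d9a2's: {3b9f, 7ad9, a7de, c2fd, c683, ebb3, f1ca, f5d7} — 8 commits.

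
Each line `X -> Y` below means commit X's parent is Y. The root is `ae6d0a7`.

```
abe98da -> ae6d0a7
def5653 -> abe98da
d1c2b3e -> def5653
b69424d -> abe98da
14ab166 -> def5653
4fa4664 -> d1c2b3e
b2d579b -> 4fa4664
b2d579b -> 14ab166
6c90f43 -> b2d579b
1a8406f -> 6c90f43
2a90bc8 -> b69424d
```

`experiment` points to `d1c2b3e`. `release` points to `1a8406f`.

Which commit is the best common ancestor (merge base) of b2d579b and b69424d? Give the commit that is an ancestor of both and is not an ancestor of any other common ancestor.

abe98da

Ancestors of b2d579b: {14ab166, 4fa4664, abe98da, ae6d0a7, b2d579b, d1c2b3e, def5653}.
Ancestors of b69424d: {abe98da, ae6d0a7, b69424d}.
Common ancestors: {abe98da, ae6d0a7}.
Among these, abe98da is not an ancestor of any other common ancestor — it is the merge base.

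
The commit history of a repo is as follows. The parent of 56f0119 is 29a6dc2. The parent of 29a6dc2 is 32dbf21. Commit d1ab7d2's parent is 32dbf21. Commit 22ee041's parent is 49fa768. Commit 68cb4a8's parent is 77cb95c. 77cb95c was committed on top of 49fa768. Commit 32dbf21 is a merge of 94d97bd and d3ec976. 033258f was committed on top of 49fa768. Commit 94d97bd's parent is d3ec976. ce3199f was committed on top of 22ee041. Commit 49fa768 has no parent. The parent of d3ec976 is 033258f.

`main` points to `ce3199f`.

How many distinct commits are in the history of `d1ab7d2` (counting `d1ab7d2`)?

Walking parent pointers from d1ab7d2: reachable set = {033258f, 32dbf21, 49fa768, 94d97bd, d1ab7d2, d3ec976}.
That is 6 commits.

6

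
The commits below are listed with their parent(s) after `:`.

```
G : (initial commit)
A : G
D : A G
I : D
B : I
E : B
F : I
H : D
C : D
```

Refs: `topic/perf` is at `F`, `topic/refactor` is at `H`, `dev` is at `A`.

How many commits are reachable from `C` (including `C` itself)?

Walking parent pointers from C: reachable set = {A, C, D, G}.
That is 4 commits.

4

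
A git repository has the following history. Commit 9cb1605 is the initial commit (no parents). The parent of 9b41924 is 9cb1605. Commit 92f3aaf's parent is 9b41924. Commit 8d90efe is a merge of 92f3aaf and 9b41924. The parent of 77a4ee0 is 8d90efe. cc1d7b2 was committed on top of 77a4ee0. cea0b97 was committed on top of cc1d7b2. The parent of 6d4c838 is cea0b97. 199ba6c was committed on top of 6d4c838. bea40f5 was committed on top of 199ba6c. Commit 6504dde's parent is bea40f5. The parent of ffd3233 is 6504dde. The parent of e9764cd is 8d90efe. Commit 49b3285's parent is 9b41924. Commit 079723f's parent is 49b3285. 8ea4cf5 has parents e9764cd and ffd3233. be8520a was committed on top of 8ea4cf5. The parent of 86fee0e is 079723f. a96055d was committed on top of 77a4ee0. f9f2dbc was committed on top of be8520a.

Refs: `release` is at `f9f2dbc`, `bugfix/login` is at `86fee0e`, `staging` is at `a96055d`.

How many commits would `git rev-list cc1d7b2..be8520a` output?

Reachable from be8520a: {199ba6c, 6504dde, 6d4c838, 77a4ee0, 8d90efe, 8ea4cf5, 92f3aaf, 9b41924, 9cb1605, be8520a, bea40f5, cc1d7b2, cea0b97, e9764cd, ffd3233}.
Reachable from cc1d7b2: {77a4ee0, 8d90efe, 92f3aaf, 9b41924, 9cb1605, cc1d7b2}.
In be8520a's history but not cc1d7b2's: {199ba6c, 6504dde, 6d4c838, 8ea4cf5, be8520a, bea40f5, cea0b97, e9764cd, ffd3233} — 9 commits.

9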